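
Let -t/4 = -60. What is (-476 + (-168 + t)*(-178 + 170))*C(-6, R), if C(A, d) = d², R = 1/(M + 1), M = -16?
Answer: -1052/225 ≈ -4.6756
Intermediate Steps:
t = 240 (t = -4*(-60) = 240)
R = -1/15 (R = 1/(-16 + 1) = 1/(-15) = -1/15 ≈ -0.066667)
(-476 + (-168 + t)*(-178 + 170))*C(-6, R) = (-476 + (-168 + 240)*(-178 + 170))*(-1/15)² = (-476 + 72*(-8))*(1/225) = (-476 - 576)*(1/225) = -1052*1/225 = -1052/225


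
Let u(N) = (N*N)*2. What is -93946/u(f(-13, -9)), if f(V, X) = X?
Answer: -46973/81 ≈ -579.91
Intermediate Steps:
u(N) = 2*N² (u(N) = N²*2 = 2*N²)
-93946/u(f(-13, -9)) = -93946/(2*(-9)²) = -93946/(2*81) = -93946/162 = -93946*1/162 = -46973/81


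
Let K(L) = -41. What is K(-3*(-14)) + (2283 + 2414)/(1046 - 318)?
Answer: -3593/104 ≈ -34.548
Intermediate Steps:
K(-3*(-14)) + (2283 + 2414)/(1046 - 318) = -41 + (2283 + 2414)/(1046 - 318) = -41 + 4697/728 = -41 + 4697*(1/728) = -41 + 671/104 = -3593/104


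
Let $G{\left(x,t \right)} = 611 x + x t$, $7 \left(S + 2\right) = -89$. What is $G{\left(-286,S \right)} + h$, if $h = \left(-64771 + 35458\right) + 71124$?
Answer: $- \frac{901087}{7} \approx -1.2873 \cdot 10^{5}$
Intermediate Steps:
$S = - \frac{103}{7}$ ($S = -2 + \frac{1}{7} \left(-89\right) = -2 - \frac{89}{7} = - \frac{103}{7} \approx -14.714$)
$h = 41811$ ($h = -29313 + 71124 = 41811$)
$G{\left(x,t \right)} = 611 x + t x$
$G{\left(-286,S \right)} + h = - 286 \left(611 - \frac{103}{7}\right) + 41811 = \left(-286\right) \frac{4174}{7} + 41811 = - \frac{1193764}{7} + 41811 = - \frac{901087}{7}$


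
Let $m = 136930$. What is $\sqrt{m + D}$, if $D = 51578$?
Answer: $2 \sqrt{47127} \approx 434.18$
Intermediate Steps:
$\sqrt{m + D} = \sqrt{136930 + 51578} = \sqrt{188508} = 2 \sqrt{47127}$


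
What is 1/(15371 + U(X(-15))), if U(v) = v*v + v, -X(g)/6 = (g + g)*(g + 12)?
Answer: 1/306431 ≈ 3.2634e-6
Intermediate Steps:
X(g) = -12*g*(12 + g) (X(g) = -6*(g + g)*(g + 12) = -6*2*g*(12 + g) = -12*g*(12 + g))
U(v) = v + v² (U(v) = v² + v = v + v²)
1/(15371 + U(X(-15))) = 1/(15371 + (-12*(-15)*(12 - 15))*(1 - 12*(-15)*(12 - 15))) = 1/(15371 + (-12*(-15)*(-3))*(1 - 12*(-15)*(-3))) = 1/(15371 - 540*(1 - 540)) = 1/(15371 - 540*(-539)) = 1/(15371 + 291060) = 1/306431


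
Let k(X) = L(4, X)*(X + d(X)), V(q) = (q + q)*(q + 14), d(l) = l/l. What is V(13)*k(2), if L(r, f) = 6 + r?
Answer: 21060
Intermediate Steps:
d(l) = 1
V(q) = 2*q*(14 + q) (V(q) = (2*q)*(14 + q) = 2*q*(14 + q))
k(X) = 10 + 10*X (k(X) = (6 + 4)*(X + 1) = 10*(1 + X) = 10 + 10*X)
V(13)*k(2) = (2*13*(14 + 13))*(10 + 10*2) = (2*13*27)*(10 + 20) = 702*30 = 21060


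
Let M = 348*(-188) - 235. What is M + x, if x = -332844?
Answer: -398503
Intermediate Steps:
M = -65659 (M = -65424 - 235 = -65659)
M + x = -65659 - 332844 = -398503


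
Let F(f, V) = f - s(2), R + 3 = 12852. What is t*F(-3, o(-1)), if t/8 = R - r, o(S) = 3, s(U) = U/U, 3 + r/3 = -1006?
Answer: -508032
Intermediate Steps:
r = -3027 (r = -9 + 3*(-1006) = -9 - 3018 = -3027)
R = 12849 (R = -3 + 12852 = 12849)
s(U) = 1
t = 127008 (t = 8*(12849 - 1*(-3027)) = 8*(12849 + 3027) = 8*15876 = 127008)
F(f, V) = -1 + f (F(f, V) = f - 1*1 = f - 1 = -1 + f)
t*F(-3, o(-1)) = 127008*(-1 - 3) = 127008*(-4) = -508032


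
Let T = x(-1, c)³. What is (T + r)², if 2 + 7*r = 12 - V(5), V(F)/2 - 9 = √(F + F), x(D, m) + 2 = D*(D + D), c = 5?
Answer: 104/49 + 32*√10/49 ≈ 4.1876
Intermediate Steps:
x(D, m) = -2 + 2*D² (x(D, m) = -2 + D*(D + D) = -2 + D*(2*D) = -2 + 2*D²)
V(F) = 18 + 2*√2*√F (V(F) = 18 + 2*√(F + F) = 18 + 2*√(2*F) = 18 + 2*(√2*√F) = 18 + 2*√2*√F)
r = -8/7 - 2*√10/7 (r = -2/7 + (12 - (18 + 2*√2*√5))/7 = -2/7 + (12 - (18 + 2*√10))/7 = -2/7 + (12 + (-18 - 2*√10))/7 = -2/7 + (-6 - 2*√10)/7 = -2/7 + (-6/7 - 2*√10/7) = -8/7 - 2*√10/7 ≈ -2.0464)
T = 0 (T = (-2 + 2*(-1)²)³ = (-2 + 2*1)³ = (-2 + 2)³ = 0³ = 0)
(T + r)² = (0 + (-8/7 - 2*√10/7))² = (-8/7 - 2*√10/7)²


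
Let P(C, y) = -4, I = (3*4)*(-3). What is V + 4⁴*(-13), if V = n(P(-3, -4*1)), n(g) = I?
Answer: -3364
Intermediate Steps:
I = -36 (I = 12*(-3) = -36)
n(g) = -36
V = -36
V + 4⁴*(-13) = -36 + 4⁴*(-13) = -36 + 256*(-13) = -36 - 3328 = -3364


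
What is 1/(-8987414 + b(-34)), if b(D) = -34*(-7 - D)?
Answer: -1/8988332 ≈ -1.1126e-7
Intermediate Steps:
b(D) = 238 + 34*D
1/(-8987414 + b(-34)) = 1/(-8987414 + (238 + 34*(-34))) = 1/(-8987414 + (238 - 1156)) = 1/(-8987414 - 918) = 1/(-8988332) = -1/8988332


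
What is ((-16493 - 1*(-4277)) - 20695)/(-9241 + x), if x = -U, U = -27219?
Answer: -32911/17978 ≈ -1.8306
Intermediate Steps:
x = 27219 (x = -1*(-27219) = 27219)
((-16493 - 1*(-4277)) - 20695)/(-9241 + x) = ((-16493 - 1*(-4277)) - 20695)/(-9241 + 27219) = ((-16493 + 4277) - 20695)/17978 = (-12216 - 20695)*(1/17978) = -32911*1/17978 = -32911/17978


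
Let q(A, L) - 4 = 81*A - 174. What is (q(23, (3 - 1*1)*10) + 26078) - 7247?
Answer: 20524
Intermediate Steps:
q(A, L) = -170 + 81*A (q(A, L) = 4 + (81*A - 174) = 4 + (-174 + 81*A) = -170 + 81*A)
(q(23, (3 - 1*1)*10) + 26078) - 7247 = ((-170 + 81*23) + 26078) - 7247 = ((-170 + 1863) + 26078) - 7247 = (1693 + 26078) - 7247 = 27771 - 7247 = 20524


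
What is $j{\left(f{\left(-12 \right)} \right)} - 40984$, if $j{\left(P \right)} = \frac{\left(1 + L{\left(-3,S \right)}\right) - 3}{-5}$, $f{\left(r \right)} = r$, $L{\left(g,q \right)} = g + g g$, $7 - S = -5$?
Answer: $- \frac{204924}{5} \approx -40985.0$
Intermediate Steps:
$S = 12$ ($S = 7 - -5 = 7 + 5 = 12$)
$L{\left(g,q \right)} = g + g^{2}$
$j{\left(P \right)} = - \frac{4}{5}$ ($j{\left(P \right)} = \frac{\left(1 - 3 \left(1 - 3\right)\right) - 3}{-5} = \left(\left(1 - -6\right) - 3\right) \left(- \frac{1}{5}\right) = \left(\left(1 + 6\right) - 3\right) \left(- \frac{1}{5}\right) = \left(7 - 3\right) \left(- \frac{1}{5}\right) = 4 \left(- \frac{1}{5}\right) = - \frac{4}{5}$)
$j{\left(f{\left(-12 \right)} \right)} - 40984 = - \frac{4}{5} - 40984 = - \frac{204924}{5}$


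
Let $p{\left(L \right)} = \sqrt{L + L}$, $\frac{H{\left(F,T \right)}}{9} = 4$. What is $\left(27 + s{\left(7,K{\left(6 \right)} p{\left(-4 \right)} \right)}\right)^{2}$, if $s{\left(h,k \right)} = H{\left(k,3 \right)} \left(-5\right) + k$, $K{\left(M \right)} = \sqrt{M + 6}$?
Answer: $23313 - 1224 i \sqrt{6} \approx 23313.0 - 2998.2 i$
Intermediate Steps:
$H{\left(F,T \right)} = 36$ ($H{\left(F,T \right)} = 9 \cdot 4 = 36$)
$K{\left(M \right)} = \sqrt{6 + M}$
$p{\left(L \right)} = \sqrt{2} \sqrt{L}$ ($p{\left(L \right)} = \sqrt{2 L} = \sqrt{2} \sqrt{L}$)
$s{\left(h,k \right)} = -180 + k$ ($s{\left(h,k \right)} = 36 \left(-5\right) + k = -180 + k$)
$\left(27 + s{\left(7,K{\left(6 \right)} p{\left(-4 \right)} \right)}\right)^{2} = \left(27 - \left(180 - \sqrt{6 + 6} \sqrt{2} \sqrt{-4}\right)\right)^{2} = \left(27 - \left(180 - \sqrt{12} \sqrt{2} \cdot 2 i\right)\right)^{2} = \left(27 - \left(180 - 2 \sqrt{3} \cdot 2 i \sqrt{2}\right)\right)^{2} = \left(27 - \left(180 - 4 i \sqrt{6}\right)\right)^{2} = \left(-153 + 4 i \sqrt{6}\right)^{2}$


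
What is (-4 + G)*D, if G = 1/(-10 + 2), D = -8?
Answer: 33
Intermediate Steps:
G = -⅛ (G = 1/(-8) = -⅛ ≈ -0.12500)
(-4 + G)*D = (-4 - ⅛)*(-8) = -33/8*(-8) = 33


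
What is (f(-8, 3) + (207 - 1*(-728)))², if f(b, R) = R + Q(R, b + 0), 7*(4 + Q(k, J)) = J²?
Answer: 43586404/49 ≈ 8.8952e+5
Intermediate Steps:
Q(k, J) = -4 + J²/7
f(b, R) = -4 + R + b²/7 (f(b, R) = R + (-4 + (b + 0)²/7) = R + (-4 + b²/7) = -4 + R + b²/7)
(f(-8, 3) + (207 - 1*(-728)))² = ((-4 + 3 + (⅐)*(-8)²) + (207 - 1*(-728)))² = ((-4 + 3 + (⅐)*64) + (207 + 728))² = ((-4 + 3 + 64/7) + 935)² = (57/7 + 935)² = (6602/7)² = 43586404/49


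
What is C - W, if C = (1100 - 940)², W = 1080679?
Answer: -1055079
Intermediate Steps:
C = 25600 (C = 160² = 25600)
C - W = 25600 - 1*1080679 = 25600 - 1080679 = -1055079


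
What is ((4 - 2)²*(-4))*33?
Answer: -528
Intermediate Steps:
((4 - 2)²*(-4))*33 = (2²*(-4))*33 = (4*(-4))*33 = -16*33 = -528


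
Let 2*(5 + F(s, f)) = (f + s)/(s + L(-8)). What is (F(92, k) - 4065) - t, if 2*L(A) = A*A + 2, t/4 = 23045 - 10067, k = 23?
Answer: -2799077/50 ≈ -55982.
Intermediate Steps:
t = 51912 (t = 4*(23045 - 10067) = 4*12978 = 51912)
L(A) = 1 + A²/2 (L(A) = (A*A + 2)/2 = (A² + 2)/2 = (2 + A²)/2 = 1 + A²/2)
F(s, f) = -5 + (f + s)/(2*(33 + s)) (F(s, f) = -5 + ((f + s)/(s + (1 + (½)*(-8)²)))/2 = -5 + ((f + s)/(s + (1 + (½)*64)))/2 = -5 + ((f + s)/(s + (1 + 32)))/2 = -5 + ((f + s)/(s + 33))/2 = -5 + ((f + s)/(33 + s))/2 = -5 + (f + s)/(2*(33 + s)))
(F(92, k) - 4065) - t = ((-330 + 23 - 9*92)/(2*(33 + 92)) - 4065) - 1*51912 = ((½)*(-330 + 23 - 828)/125 - 4065) - 51912 = ((½)*(1/125)*(-1135) - 4065) - 51912 = (-227/50 - 4065) - 51912 = -203477/50 - 51912 = -2799077/50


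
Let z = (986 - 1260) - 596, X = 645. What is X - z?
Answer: 1515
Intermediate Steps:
z = -870 (z = -274 - 596 = -870)
X - z = 645 - 1*(-870) = 645 + 870 = 1515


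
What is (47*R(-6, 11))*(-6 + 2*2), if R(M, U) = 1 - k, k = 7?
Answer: 564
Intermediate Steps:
R(M, U) = -6 (R(M, U) = 1 - 1*7 = 1 - 7 = -6)
(47*R(-6, 11))*(-6 + 2*2) = (47*(-6))*(-6 + 2*2) = -282*(-6 + 4) = -282*(-2) = 564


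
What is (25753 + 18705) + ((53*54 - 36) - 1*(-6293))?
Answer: 53577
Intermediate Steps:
(25753 + 18705) + ((53*54 - 36) - 1*(-6293)) = 44458 + ((2862 - 36) + 6293) = 44458 + (2826 + 6293) = 44458 + 9119 = 53577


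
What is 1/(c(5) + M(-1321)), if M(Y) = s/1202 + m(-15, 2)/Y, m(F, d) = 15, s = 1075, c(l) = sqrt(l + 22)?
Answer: -2226225936890/66107809676003 + 7563726650892*sqrt(3)/66107809676003 ≈ 0.16450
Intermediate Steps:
c(l) = sqrt(22 + l)
M(Y) = 1075/1202 + 15/Y
1/(c(5) + M(-1321)) = 1/(sqrt(22 + 5) + (1075/1202 + 15/(-1321))) = 1/(sqrt(27) + (1075/1202 + 15*(-1/1321))) = 1/(3*sqrt(3) + (1075/1202 - 15/1321)) = 1/(3*sqrt(3) + 1402045/1587842) = 1/(1402045/1587842 + 3*sqrt(3))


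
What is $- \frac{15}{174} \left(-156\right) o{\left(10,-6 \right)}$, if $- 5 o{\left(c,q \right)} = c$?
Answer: $- \frac{780}{29} \approx -26.897$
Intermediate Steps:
$o{\left(c,q \right)} = - \frac{c}{5}$
$- \frac{15}{174} \left(-156\right) o{\left(10,-6 \right)} = - \frac{15}{174} \left(-156\right) \left(\left(- \frac{1}{5}\right) 10\right) = \left(-15\right) \frac{1}{174} \left(-156\right) \left(-2\right) = \left(- \frac{5}{58}\right) \left(-156\right) \left(-2\right) = \frac{390}{29} \left(-2\right) = - \frac{780}{29}$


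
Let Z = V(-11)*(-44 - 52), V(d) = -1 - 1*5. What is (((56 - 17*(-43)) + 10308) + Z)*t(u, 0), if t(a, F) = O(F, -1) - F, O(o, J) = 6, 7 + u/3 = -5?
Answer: 70026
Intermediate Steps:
u = -36 (u = -21 + 3*(-5) = -21 - 15 = -36)
V(d) = -6 (V(d) = -1 - 5 = -6)
t(a, F) = 6 - F
Z = 576 (Z = -6*(-44 - 52) = -6*(-96) = 576)
(((56 - 17*(-43)) + 10308) + Z)*t(u, 0) = (((56 - 17*(-43)) + 10308) + 576)*(6 - 1*0) = (((56 + 731) + 10308) + 576)*(6 + 0) = ((787 + 10308) + 576)*6 = (11095 + 576)*6 = 11671*6 = 70026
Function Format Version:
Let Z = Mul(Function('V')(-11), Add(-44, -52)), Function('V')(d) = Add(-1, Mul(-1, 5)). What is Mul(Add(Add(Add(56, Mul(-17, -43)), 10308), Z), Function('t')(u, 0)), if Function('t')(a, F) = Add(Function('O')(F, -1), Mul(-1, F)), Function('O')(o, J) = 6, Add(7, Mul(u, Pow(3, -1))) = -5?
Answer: 70026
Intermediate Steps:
u = -36 (u = Add(-21, Mul(3, -5)) = Add(-21, -15) = -36)
Function('V')(d) = -6 (Function('V')(d) = Add(-1, -5) = -6)
Function('t')(a, F) = Add(6, Mul(-1, F))
Z = 576 (Z = Mul(-6, Add(-44, -52)) = Mul(-6, -96) = 576)
Mul(Add(Add(Add(56, Mul(-17, -43)), 10308), Z), Function('t')(u, 0)) = Mul(Add(Add(Add(56, Mul(-17, -43)), 10308), 576), Add(6, Mul(-1, 0))) = Mul(Add(Add(Add(56, 731), 10308), 576), Add(6, 0)) = Mul(Add(Add(787, 10308), 576), 6) = Mul(Add(11095, 576), 6) = Mul(11671, 6) = 70026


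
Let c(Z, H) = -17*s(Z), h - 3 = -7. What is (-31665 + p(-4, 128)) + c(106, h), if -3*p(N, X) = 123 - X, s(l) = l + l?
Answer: -105802/3 ≈ -35267.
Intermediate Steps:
s(l) = 2*l
p(N, X) = -41 + X/3 (p(N, X) = -(123 - X)/3 = -41 + X/3)
h = -4 (h = 3 - 7 = -4)
c(Z, H) = -34*Z
(-31665 + p(-4, 128)) + c(106, h) = (-31665 + (-41 + (1/3)*128)) - 34*106 = (-31665 + (-41 + 128/3)) - 3604 = (-31665 + 5/3) - 3604 = -94990/3 - 3604 = -105802/3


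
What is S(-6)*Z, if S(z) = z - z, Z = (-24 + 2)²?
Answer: 0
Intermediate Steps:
Z = 484 (Z = (-22)² = 484)
S(z) = 0
S(-6)*Z = 0*484 = 0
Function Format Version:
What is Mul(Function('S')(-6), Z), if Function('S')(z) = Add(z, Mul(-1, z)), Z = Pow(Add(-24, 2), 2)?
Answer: 0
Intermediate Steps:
Z = 484 (Z = Pow(-22, 2) = 484)
Function('S')(z) = 0
Mul(Function('S')(-6), Z) = Mul(0, 484) = 0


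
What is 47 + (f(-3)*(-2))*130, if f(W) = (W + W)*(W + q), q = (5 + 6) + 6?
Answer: 21887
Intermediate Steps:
q = 17 (q = 11 + 6 = 17)
f(W) = 2*W*(17 + W) (f(W) = (W + W)*(W + 17) = (2*W)*(17 + W) = 2*W*(17 + W))
47 + (f(-3)*(-2))*130 = 47 + ((2*(-3)*(17 - 3))*(-2))*130 = 47 + ((2*(-3)*14)*(-2))*130 = 47 - 84*(-2)*130 = 47 + 168*130 = 47 + 21840 = 21887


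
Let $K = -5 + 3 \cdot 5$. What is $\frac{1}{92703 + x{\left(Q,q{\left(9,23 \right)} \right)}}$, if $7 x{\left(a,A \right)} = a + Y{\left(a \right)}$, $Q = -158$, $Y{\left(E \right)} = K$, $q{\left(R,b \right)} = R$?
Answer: $\frac{7}{648773} \approx 1.079 \cdot 10^{-5}$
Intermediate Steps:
$K = 10$ ($K = -5 + 15 = 10$)
$Y{\left(E \right)} = 10$
$x{\left(a,A \right)} = \frac{10}{7} + \frac{a}{7}$ ($x{\left(a,A \right)} = \frac{a + 10}{7} = \frac{10 + a}{7} = \frac{10}{7} + \frac{a}{7}$)
$\frac{1}{92703 + x{\left(Q,q{\left(9,23 \right)} \right)}} = \frac{1}{92703 + \left(\frac{10}{7} + \frac{1}{7} \left(-158\right)\right)} = \frac{1}{92703 + \left(\frac{10}{7} - \frac{158}{7}\right)} = \frac{1}{92703 - \frac{148}{7}} = \frac{1}{\frac{648773}{7}} = \frac{7}{648773}$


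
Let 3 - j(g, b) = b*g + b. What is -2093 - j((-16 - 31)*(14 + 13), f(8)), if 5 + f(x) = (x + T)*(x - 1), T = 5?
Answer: -111144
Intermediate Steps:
f(x) = -5 + (-1 + x)*(5 + x) (f(x) = -5 + (x + 5)*(x - 1) = -5 + (5 + x)*(-1 + x) = -5 + (-1 + x)*(5 + x))
j(g, b) = 3 - b - b*g (j(g, b) = 3 - (b*g + b) = 3 - (b + b*g) = 3 + (-b - b*g) = 3 - b - b*g)
-2093 - j((-16 - 31)*(14 + 13), f(8)) = -2093 - (3 - (-10 + 8**2 + 4*8) - (-10 + 8**2 + 4*8)*(-16 - 31)*(14 + 13)) = -2093 - (3 - (-10 + 64 + 32) - (-10 + 64 + 32)*(-47*27)) = -2093 - (3 - 1*86 - 1*86*(-1269)) = -2093 - (3 - 86 + 109134) = -2093 - 1*109051 = -2093 - 109051 = -111144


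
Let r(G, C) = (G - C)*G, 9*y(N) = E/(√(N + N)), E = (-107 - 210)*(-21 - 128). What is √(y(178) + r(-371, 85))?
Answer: √(48241551456 + 8407474*√89)/534 ≈ 411.65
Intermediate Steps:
E = 47233 (E = -317*(-149) = 47233)
y(N) = 47233*√2/(18*√N) (y(N) = (47233/(√(N + N)))/9 = (47233/(√(2*N)))/9 = (47233/((√2*√N)))/9 = (47233*(√2/(2*√N)))/9 = (47233*√2/(2*√N))/9 = 47233*√2/(18*√N))
r(G, C) = G*(G - C)
√(y(178) + r(-371, 85)) = √(47233*√2/(18*√178) - 371*(-371 - 1*85)) = √(47233*√2*(√178/178)/18 - 371*(-371 - 85)) = √(47233*√89/1602 - 371*(-456)) = √(47233*√89/1602 + 169176) = √(169176 + 47233*√89/1602)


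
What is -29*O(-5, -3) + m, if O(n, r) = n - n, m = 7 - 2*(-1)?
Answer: 9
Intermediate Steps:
m = 9 (m = 7 + 2 = 9)
O(n, r) = 0
-29*O(-5, -3) + m = -29*0 + 9 = 0 + 9 = 9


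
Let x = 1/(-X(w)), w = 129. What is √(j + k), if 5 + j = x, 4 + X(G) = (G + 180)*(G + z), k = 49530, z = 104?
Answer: 2*√64171920288683/71993 ≈ 222.54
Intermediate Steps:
X(G) = -4 + (104 + G)*(180 + G) (X(G) = -4 + (G + 180)*(G + 104) = -4 + (180 + G)*(104 + G) = -4 + (104 + G)*(180 + G))
x = -1/71993 (x = 1/(-(18716 + 129² + 284*129)) = 1/(-(18716 + 16641 + 36636)) = 1/(-1*71993) = 1/(-71993) = -1/71993 ≈ -1.3890e-5)
j = -359966/71993 (j = -5 - 1/71993 = -359966/71993 ≈ -5.0000)
√(j + k) = √(-359966/71993 + 49530) = √(3565453324/71993) = 2*√64171920288683/71993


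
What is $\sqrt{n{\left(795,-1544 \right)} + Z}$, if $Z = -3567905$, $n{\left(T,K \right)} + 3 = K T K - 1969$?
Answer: $\sqrt{1891659243} \approx 43493.0$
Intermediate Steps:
$n{\left(T,K \right)} = -1972 + T K^{2}$ ($n{\left(T,K \right)} = -3 + \left(K T K - 1969\right) = -3 + \left(T K^{2} - 1969\right) = -3 + \left(-1969 + T K^{2}\right) = -1972 + T K^{2}$)
$\sqrt{n{\left(795,-1544 \right)} + Z} = \sqrt{\left(-1972 + 795 \left(-1544\right)^{2}\right) - 3567905} = \sqrt{\left(-1972 + 795 \cdot 2383936\right) - 3567905} = \sqrt{\left(-1972 + 1895229120\right) - 3567905} = \sqrt{1895227148 - 3567905} = \sqrt{1891659243}$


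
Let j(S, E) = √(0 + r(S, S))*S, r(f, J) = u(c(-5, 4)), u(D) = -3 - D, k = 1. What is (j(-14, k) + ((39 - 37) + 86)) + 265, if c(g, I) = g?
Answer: 353 - 14*√2 ≈ 333.20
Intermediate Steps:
r(f, J) = 2 (r(f, J) = -3 - 1*(-5) = -3 + 5 = 2)
j(S, E) = S*√2 (j(S, E) = √(0 + 2)*S = √2*S = S*√2)
(j(-14, k) + ((39 - 37) + 86)) + 265 = (-14*√2 + ((39 - 37) + 86)) + 265 = (-14*√2 + (2 + 86)) + 265 = (-14*√2 + 88) + 265 = (88 - 14*√2) + 265 = 353 - 14*√2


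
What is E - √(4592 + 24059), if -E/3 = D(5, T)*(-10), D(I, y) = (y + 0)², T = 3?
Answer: 270 - √28651 ≈ 100.73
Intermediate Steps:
D(I, y) = y²
E = 270 (E = -3*3²*(-10) = -27*(-10) = -3*(-90) = 270)
E - √(4592 + 24059) = 270 - √(4592 + 24059) = 270 - √28651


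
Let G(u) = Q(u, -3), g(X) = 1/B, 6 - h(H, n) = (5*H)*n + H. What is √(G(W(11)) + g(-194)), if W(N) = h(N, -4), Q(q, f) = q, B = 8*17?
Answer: 171*√34/68 ≈ 14.663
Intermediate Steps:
B = 136
h(H, n) = 6 - H - 5*H*n (h(H, n) = 6 - ((5*H)*n + H) = 6 - (5*H*n + H) = 6 - (H + 5*H*n) = 6 + (-H - 5*H*n) = 6 - H - 5*H*n)
g(X) = 1/136
W(N) = 6 + 19*N (W(N) = 6 - N - 5*N*(-4) = 6 - N + 20*N = 6 + 19*N)
G(u) = u
√(G(W(11)) + g(-194)) = √((6 + 19*11) + 1/136) = √((6 + 209) + 1/136) = √(215 + 1/136) = √(29241/136) = 171*√34/68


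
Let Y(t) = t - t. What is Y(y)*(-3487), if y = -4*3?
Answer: 0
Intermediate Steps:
y = -12
Y(t) = 0
Y(y)*(-3487) = 0*(-3487) = 0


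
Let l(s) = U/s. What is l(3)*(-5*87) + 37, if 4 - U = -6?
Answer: -1413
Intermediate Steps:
U = 10 (U = 4 - 1*(-6) = 4 + 6 = 10)
l(s) = 10/s
l(3)*(-5*87) + 37 = (10/3)*(-5*87) + 37 = (10*(⅓))*(-435) + 37 = (10/3)*(-435) + 37 = -1450 + 37 = -1413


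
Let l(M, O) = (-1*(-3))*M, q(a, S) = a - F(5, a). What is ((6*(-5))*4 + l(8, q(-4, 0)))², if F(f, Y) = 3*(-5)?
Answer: 9216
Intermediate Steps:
F(f, Y) = -15
q(a, S) = 15 + a (q(a, S) = a - 1*(-15) = a + 15 = 15 + a)
l(M, O) = 3*M
((6*(-5))*4 + l(8, q(-4, 0)))² = ((6*(-5))*4 + 3*8)² = (-30*4 + 24)² = (-120 + 24)² = (-96)² = 9216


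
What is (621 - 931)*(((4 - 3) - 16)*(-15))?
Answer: -69750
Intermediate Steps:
(621 - 931)*(((4 - 3) - 16)*(-15)) = -310*(1 - 16)*(-15) = -(-4650)*(-15) = -310*225 = -69750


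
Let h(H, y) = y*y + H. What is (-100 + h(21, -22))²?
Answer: 164025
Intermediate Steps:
h(H, y) = H + y² (h(H, y) = y² + H = H + y²)
(-100 + h(21, -22))² = (-100 + (21 + (-22)²))² = (-100 + (21 + 484))² = (-100 + 505)² = 405² = 164025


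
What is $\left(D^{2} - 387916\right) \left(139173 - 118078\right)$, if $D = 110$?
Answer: $-7927838520$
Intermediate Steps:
$\left(D^{2} - 387916\right) \left(139173 - 118078\right) = \left(110^{2} - 387916\right) \left(139173 - 118078\right) = \left(12100 - 387916\right) 21095 = \left(-375816\right) 21095 = -7927838520$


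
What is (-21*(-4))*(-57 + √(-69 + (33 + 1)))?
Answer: -4788 + 84*I*√35 ≈ -4788.0 + 496.95*I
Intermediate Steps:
(-21*(-4))*(-57 + √(-69 + (33 + 1))) = 84*(-57 + √(-69 + 34)) = 84*(-57 + √(-35)) = 84*(-57 + I*√35) = -4788 + 84*I*√35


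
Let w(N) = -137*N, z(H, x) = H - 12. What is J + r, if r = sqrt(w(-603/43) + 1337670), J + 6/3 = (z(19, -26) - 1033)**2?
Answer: 1052674 + 9*sqrt(30579063)/43 ≈ 1.0538e+6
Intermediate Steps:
z(H, x) = -12 + H
J = 1052674 (J = -2 + ((-12 + 19) - 1033)**2 = -2 + (7 - 1033)**2 = -2 + (-1026)**2 = -2 + 1052676 = 1052674)
r = 9*sqrt(30579063)/43 (r = sqrt(-(-82611)/43 + 1337670) = sqrt(-137*(-603/43) + 1337670) = sqrt(82611/43 + 1337670) = sqrt(57602421/43) = 9*sqrt(30579063)/43 ≈ 1157.4)
J + r = 1052674 + 9*sqrt(30579063)/43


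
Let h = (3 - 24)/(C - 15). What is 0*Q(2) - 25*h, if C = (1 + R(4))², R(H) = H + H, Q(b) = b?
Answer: 175/22 ≈ 7.9545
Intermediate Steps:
R(H) = 2*H
C = 81 (C = (1 + 2*4)² = (1 + 8)² = 9² = 81)
h = -7/22 (h = (3 - 24)/(81 - 15) = -21/66 = -21*1/66 = -7/22 ≈ -0.31818)
0*Q(2) - 25*h = 0*2 - 25*(-7/22) = 0 + 175/22 = 175/22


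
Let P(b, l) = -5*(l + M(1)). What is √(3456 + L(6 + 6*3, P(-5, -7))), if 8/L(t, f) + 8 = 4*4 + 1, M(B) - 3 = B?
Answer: 2*√7778/3 ≈ 58.795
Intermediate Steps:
M(B) = 3 + B
P(b, l) = -20 - 5*l (P(b, l) = -5*(l + (3 + 1)) = -5*(l + 4) = -5*(4 + l) = -20 - 5*l)
L(t, f) = 8/9 (L(t, f) = 8/(-8 + (4*4 + 1)) = 8/(-8 + (16 + 1)) = 8/(-8 + 17) = 8/9)
√(3456 + L(6 + 6*3, P(-5, -7))) = √(3456 + 8/9) = √(31112/9) = 2*√7778/3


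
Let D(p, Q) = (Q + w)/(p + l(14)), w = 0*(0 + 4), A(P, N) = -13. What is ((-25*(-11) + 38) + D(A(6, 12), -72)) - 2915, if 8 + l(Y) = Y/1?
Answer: -18142/7 ≈ -2591.7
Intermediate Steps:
l(Y) = -8 + Y (l(Y) = -8 + Y/1 = -8 + Y*1 = -8 + Y)
w = 0 (w = 0*4 = 0)
D(p, Q) = Q/(6 + p) (D(p, Q) = (Q + 0)/(p + (-8 + 14)) = Q/(p + 6) = Q/(6 + p))
((-25*(-11) + 38) + D(A(6, 12), -72)) - 2915 = ((-25*(-11) + 38) - 72/(6 - 13)) - 2915 = ((275 + 38) - 72/(-7)) - 2915 = (313 - 72*(-1/7)) - 2915 = (313 + 72/7) - 2915 = 2263/7 - 2915 = -18142/7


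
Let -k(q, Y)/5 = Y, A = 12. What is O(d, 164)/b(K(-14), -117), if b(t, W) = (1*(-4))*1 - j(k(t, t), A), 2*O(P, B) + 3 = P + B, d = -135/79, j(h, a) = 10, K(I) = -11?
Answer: -3146/553 ≈ -5.6890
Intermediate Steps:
k(q, Y) = -5*Y
d = -135/79 (d = -135*1/79 = -135/79 ≈ -1.7089)
O(P, B) = -3/2 + B/2 + P/2 (O(P, B) = -3/2 + (P + B)/2 = -3/2 + (B + P)/2 = -3/2 + (B/2 + P/2) = -3/2 + B/2 + P/2)
b(t, W) = -14 (b(t, W) = (1*(-4))*1 - 1*10 = -4*1 - 10 = -4 - 10 = -14)
O(d, 164)/b(K(-14), -117) = (-3/2 + (½)*164 + (½)*(-135/79))/(-14) = (-3/2 + 82 - 135/158)*(-1/14) = (6292/79)*(-1/14) = -3146/553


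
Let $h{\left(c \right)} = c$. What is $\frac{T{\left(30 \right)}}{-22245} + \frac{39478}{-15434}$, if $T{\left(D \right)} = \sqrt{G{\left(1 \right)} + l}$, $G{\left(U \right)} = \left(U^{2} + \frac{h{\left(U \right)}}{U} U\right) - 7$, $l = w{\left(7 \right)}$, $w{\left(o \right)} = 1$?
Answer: $- \frac{19739}{7717} - \frac{2 i}{22245} \approx -2.5579 - 8.9908 \cdot 10^{-5} i$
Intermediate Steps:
$l = 1$
$G{\left(U \right)} = -7 + U + U^{2}$ ($G{\left(U \right)} = \left(U^{2} + \frac{U}{U} U\right) - 7 = \left(U^{2} + 1 U\right) - 7 = \left(U^{2} + U\right) - 7 = \left(U + U^{2}\right) - 7 = -7 + U + U^{2}$)
$T{\left(D \right)} = 2 i$ ($T{\left(D \right)} = \sqrt{\left(-7 + 1 + 1^{2}\right) + 1} = \sqrt{\left(-7 + 1 + 1\right) + 1} = \sqrt{-5 + 1} = \sqrt{-4} = 2 i$)
$\frac{T{\left(30 \right)}}{-22245} + \frac{39478}{-15434} = \frac{2 i}{-22245} + \frac{39478}{-15434} = 2 i \left(- \frac{1}{22245}\right) + 39478 \left(- \frac{1}{15434}\right) = - \frac{2 i}{22245} - \frac{19739}{7717} = - \frac{19739}{7717} - \frac{2 i}{22245}$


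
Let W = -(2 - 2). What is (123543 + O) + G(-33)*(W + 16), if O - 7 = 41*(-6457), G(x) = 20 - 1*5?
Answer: -140947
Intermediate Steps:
G(x) = 15 (G(x) = 20 - 5 = 15)
W = 0 (W = -1*0 = 0)
O = -264730 (O = 7 + 41*(-6457) = 7 - 264737 = -264730)
(123543 + O) + G(-33)*(W + 16) = (123543 - 264730) + 15*(0 + 16) = -141187 + 15*16 = -141187 + 240 = -140947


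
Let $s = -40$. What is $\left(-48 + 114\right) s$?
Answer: $-2640$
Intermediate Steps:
$\left(-48 + 114\right) s = \left(-48 + 114\right) \left(-40\right) = 66 \left(-40\right) = -2640$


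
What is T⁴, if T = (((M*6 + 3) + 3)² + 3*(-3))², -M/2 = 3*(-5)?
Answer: 2047873618226650573932696398286545121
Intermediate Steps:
M = 30 (M = -6*(-5) = -2*(-15) = 30)
T = 1196260569 (T = (((30*6 + 3) + 3)² + 3*(-3))² = (((180 + 3) + 3)² - 9)² = ((183 + 3)² - 9)² = (186² - 9)² = (34596 - 9)² = 34587² = 1196260569)
T⁴ = 1196260569⁴ = 2047873618226650573932696398286545121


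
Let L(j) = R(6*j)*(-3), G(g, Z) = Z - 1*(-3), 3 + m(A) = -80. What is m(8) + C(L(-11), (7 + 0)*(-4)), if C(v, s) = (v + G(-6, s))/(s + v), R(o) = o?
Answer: -13937/170 ≈ -81.982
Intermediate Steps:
m(A) = -83 (m(A) = -3 - 80 = -83)
G(g, Z) = 3 + Z (G(g, Z) = Z + 3 = 3 + Z)
L(j) = -18*j (L(j) = (6*j)*(-3) = -18*j)
C(v, s) = (3 + s + v)/(s + v) (C(v, s) = (v + (3 + s))/(s + v) = (3 + s + v)/(s + v))
m(8) + C(L(-11), (7 + 0)*(-4)) = -83 + (3 + (7 + 0)*(-4) - 18*(-11))/((7 + 0)*(-4) - 18*(-11)) = -83 + (3 + 7*(-4) + 198)/(7*(-4) + 198) = -83 + (3 - 28 + 198)/(-28 + 198) = -83 + 173/170 = -13937/170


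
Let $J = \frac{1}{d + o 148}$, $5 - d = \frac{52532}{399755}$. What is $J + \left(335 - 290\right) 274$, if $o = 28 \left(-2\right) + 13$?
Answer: $\frac{31344025734655}{2542094577} \approx 12330.0$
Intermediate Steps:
$o = -43$ ($o = -56 + 13 = -43$)
$d = \frac{1946243}{399755}$ ($d = 5 - \frac{52532}{399755} = \frac{1946243}{399755} \approx 4.8686$)
$J = - \frac{399755}{2542094577}$ ($J = \frac{1}{\frac{1946243}{399755} - 6364} = \frac{1}{- \frac{2542094577}{399755}} = - \frac{399755}{2542094577} \approx -0.00015725$)
$J + \left(335 - 290\right) 274 = - \frac{399755}{2542094577} + \left(335 - 290\right) 274 = - \frac{399755}{2542094577} + 45 \cdot 274 = - \frac{399755}{2542094577} + 12330 = \frac{31344025734655}{2542094577}$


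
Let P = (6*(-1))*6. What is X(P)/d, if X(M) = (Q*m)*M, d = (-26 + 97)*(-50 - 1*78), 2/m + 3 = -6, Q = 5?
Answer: -5/1136 ≈ -0.0044014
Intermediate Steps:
m = -2/9 (m = 2/(-3 - 6) = 2/(-9) = 2*(-1/9) = -2/9 ≈ -0.22222)
P = -36 (P = -6*6 = -36)
d = -9088 (d = 71*(-50 - 78) = 71*(-128) = -9088)
X(M) = -10*M/9 (X(M) = (5*(-2/9))*M = -10*M/9)
X(P)/d = -10/9*(-36)/(-9088) = 40*(-1/9088) = -5/1136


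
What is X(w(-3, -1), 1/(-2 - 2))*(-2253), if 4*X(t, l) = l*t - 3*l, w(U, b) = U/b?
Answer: 0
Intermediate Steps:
X(t, l) = -3*l/4 + l*t/4 (X(t, l) = (l*t - 3*l)/4 = (-3*l + l*t)/4 = -3*l/4 + l*t/4)
X(w(-3, -1), 1/(-2 - 2))*(-2253) = ((-3 - 3/(-1))/(4*(-2 - 2)))*(-2253) = ((¼)*(-3 - 3*(-1))/(-4))*(-2253) = ((¼)*(-¼)*(-3 + 3))*(-2253) = ((¼)*(-¼)*0)*(-2253) = 0*(-2253) = 0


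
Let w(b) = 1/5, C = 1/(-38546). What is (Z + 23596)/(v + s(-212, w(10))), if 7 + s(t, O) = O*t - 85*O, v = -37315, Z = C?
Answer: -4547657075/7204517222 ≈ -0.63122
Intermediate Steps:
C = -1/38546 ≈ -2.5943e-5
Z = -1/38546 ≈ -2.5943e-5
w(b) = ⅕
s(t, O) = -7 - 85*O + O*t (s(t, O) = -7 + (O*t - 85*O) = -7 + (-85*O + O*t) = -7 - 85*O + O*t)
(Z + 23596)/(v + s(-212, w(10))) = (-1/38546 + 23596)/(-37315 + (-7 - 85*⅕ + (⅕)*(-212))) = 909531415/(38546*(-37315 + (-7 - 17 - 212/5))) = 909531415/(38546*(-37315 - 332/5)) = 909531415/(38546*(-186907/5)) = (909531415/38546)*(-5/186907) = -4547657075/7204517222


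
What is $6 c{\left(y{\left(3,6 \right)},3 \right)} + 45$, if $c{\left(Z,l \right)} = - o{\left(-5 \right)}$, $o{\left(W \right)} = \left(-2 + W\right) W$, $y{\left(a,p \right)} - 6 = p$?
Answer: $-165$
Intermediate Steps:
$y{\left(a,p \right)} = 6 + p$
$o{\left(W \right)} = W \left(-2 + W\right)$
$c{\left(Z,l \right)} = -35$ ($c{\left(Z,l \right)} = - \left(-5\right) \left(-2 - 5\right) = - \left(-5\right) \left(-7\right) = \left(-1\right) 35 = -35$)
$6 c{\left(y{\left(3,6 \right)},3 \right)} + 45 = 6 \left(-35\right) + 45 = -210 + 45 = -165$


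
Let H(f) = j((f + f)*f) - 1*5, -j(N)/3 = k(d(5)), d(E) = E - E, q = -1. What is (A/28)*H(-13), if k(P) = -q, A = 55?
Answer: -110/7 ≈ -15.714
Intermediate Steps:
d(E) = 0
k(P) = 1 (k(P) = -1*(-1) = 1)
j(N) = -3 (j(N) = -3*1 = -3)
H(f) = -8 (H(f) = -3 - 1*5 = -3 - 5 = -8)
(A/28)*H(-13) = (55/28)*(-8) = -110/7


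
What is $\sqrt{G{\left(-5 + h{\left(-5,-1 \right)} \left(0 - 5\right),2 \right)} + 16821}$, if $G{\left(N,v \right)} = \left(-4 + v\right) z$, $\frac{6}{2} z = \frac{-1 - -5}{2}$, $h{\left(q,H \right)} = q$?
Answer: $\frac{\sqrt{151377}}{3} \approx 129.69$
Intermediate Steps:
$z = \frac{2}{3}$ ($z = \frac{\left(-1 - -5\right) \frac{1}{2}}{3} = \frac{\left(-1 + 5\right) \frac{1}{2}}{3} = \frac{4 \cdot \frac{1}{2}}{3} = \frac{1}{3} \cdot 2 = \frac{2}{3} \approx 0.66667$)
$G{\left(N,v \right)} = - \frac{8}{3} + \frac{2 v}{3}$ ($G{\left(N,v \right)} = \left(-4 + v\right) \frac{2}{3} = - \frac{8}{3} + \frac{2 v}{3}$)
$\sqrt{G{\left(-5 + h{\left(-5,-1 \right)} \left(0 - 5\right),2 \right)} + 16821} = \sqrt{\left(- \frac{8}{3} + \frac{2}{3} \cdot 2\right) + 16821} = \sqrt{\left(- \frac{8}{3} + \frac{4}{3}\right) + 16821} = \sqrt{- \frac{4}{3} + 16821} = \sqrt{\frac{50459}{3}} = \frac{\sqrt{151377}}{3}$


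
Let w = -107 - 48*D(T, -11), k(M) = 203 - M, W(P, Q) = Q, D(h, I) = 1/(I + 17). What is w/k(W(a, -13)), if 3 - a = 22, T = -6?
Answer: -115/216 ≈ -0.53241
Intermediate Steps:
a = -19 (a = 3 - 1*22 = 3 - 22 = -19)
D(h, I) = 1/(17 + I)
w = -115 (w = -107 - 48/(17 - 11) = -107 - 48/6 = -107 - 48*1/6 = -107 - 8 = -115)
w/k(W(a, -13)) = -115/(203 - 1*(-13)) = -115/(203 + 13) = -115/216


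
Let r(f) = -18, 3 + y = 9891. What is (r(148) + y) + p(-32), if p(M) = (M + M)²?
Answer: 13966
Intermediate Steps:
y = 9888 (y = -3 + 9891 = 9888)
p(M) = 4*M² (p(M) = (2*M)² = 4*M²)
(r(148) + y) + p(-32) = (-18 + 9888) + 4*(-32)² = 9870 + 4*1024 = 9870 + 4096 = 13966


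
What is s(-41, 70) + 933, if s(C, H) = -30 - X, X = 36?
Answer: 867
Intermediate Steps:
s(C, H) = -66 (s(C, H) = -30 - 1*36 = -30 - 36 = -66)
s(-41, 70) + 933 = -66 + 933 = 867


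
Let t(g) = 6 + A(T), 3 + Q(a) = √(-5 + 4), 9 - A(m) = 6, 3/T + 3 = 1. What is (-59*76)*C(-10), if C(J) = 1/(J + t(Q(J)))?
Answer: 4484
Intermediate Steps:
T = -3/2 (T = 3/(-3 + 1) = 3/(-2) = 3*(-½) = -3/2 ≈ -1.5000)
A(m) = 3 (A(m) = 9 - 1*6 = 9 - 6 = 3)
Q(a) = -3 + I (Q(a) = -3 + √(-5 + 4) = -3 + √(-1) = -3 + I)
t(g) = 9 (t(g) = 6 + 3 = 9)
C(J) = 1/(9 + J) (C(J) = 1/(J + 9) = 1/(9 + J))
(-59*76)*C(-10) = (-59*76)/(9 - 10) = -4484/(-1) = -4484*(-1) = 4484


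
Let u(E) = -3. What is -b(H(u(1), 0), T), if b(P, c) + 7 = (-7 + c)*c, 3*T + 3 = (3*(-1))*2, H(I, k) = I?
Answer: -23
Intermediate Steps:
T = -3 (T = -1 + ((3*(-1))*2)/3 = -1 + (-3*2)/3 = -1 + (⅓)*(-6) = -1 - 2 = -3)
b(P, c) = -7 + c*(-7 + c) (b(P, c) = -7 + (-7 + c)*c = -7 + c*(-7 + c))
-b(H(u(1), 0), T) = -(-7 + (-3)² - 7*(-3)) = -(-7 + 9 + 21) = -1*23 = -23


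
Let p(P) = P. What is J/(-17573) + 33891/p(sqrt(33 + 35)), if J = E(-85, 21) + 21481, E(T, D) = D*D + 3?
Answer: -21925/17573 + 33891*sqrt(17)/34 ≈ 4108.6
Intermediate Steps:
E(T, D) = 3 + D**2 (E(T, D) = D**2 + 3 = 3 + D**2)
J = 21925 (J = (3 + 21**2) + 21481 = (3 + 441) + 21481 = 444 + 21481 = 21925)
J/(-17573) + 33891/p(sqrt(33 + 35)) = 21925/(-17573) + 33891/(sqrt(33 + 35)) = 21925*(-1/17573) + 33891/(sqrt(68)) = -21925/17573 + 33891/((2*sqrt(17))) = -21925/17573 + 33891*(sqrt(17)/34) = -21925/17573 + 33891*sqrt(17)/34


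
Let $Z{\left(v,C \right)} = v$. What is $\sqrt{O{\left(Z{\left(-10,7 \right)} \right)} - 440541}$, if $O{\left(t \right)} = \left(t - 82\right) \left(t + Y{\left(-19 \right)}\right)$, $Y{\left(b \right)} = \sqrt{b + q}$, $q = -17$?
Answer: $\sqrt{-439621 - 552 i} \approx 0.416 - 663.04 i$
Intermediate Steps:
$Y{\left(b \right)} = \sqrt{-17 + b}$ ($Y{\left(b \right)} = \sqrt{b - 17} = \sqrt{-17 + b}$)
$O{\left(t \right)} = \left(-82 + t\right) \left(t + 6 i\right)$ ($O{\left(t \right)} = \left(t - 82\right) \left(t + \sqrt{-17 - 19}\right) = \left(-82 + t\right) \left(t + \sqrt{-36}\right) = \left(-82 + t\right) \left(t + 6 i\right)$)
$\sqrt{O{\left(Z{\left(-10,7 \right)} \right)} - 440541} = \sqrt{\left(\left(-10\right)^{2} - 492 i - 10 \left(-82 + 6 i\right)\right) - 440541} = \sqrt{\left(100 - 492 i + \left(820 - 60 i\right)\right) - 440541} = \sqrt{\left(920 - 552 i\right) - 440541} = \sqrt{-439621 - 552 i}$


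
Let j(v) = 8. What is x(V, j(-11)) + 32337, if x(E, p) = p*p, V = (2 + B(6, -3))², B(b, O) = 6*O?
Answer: 32401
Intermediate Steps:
V = 256 (V = (2 + 6*(-3))² = (2 - 18)² = (-16)² = 256)
x(E, p) = p²
x(V, j(-11)) + 32337 = 8² + 32337 = 64 + 32337 = 32401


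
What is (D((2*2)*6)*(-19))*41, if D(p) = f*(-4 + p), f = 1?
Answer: -15580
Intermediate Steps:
D(p) = -4 + p (D(p) = 1*(-4 + p) = -4 + p)
(D((2*2)*6)*(-19))*41 = ((-4 + (2*2)*6)*(-19))*41 = ((-4 + 4*6)*(-19))*41 = ((-4 + 24)*(-19))*41 = (20*(-19))*41 = -380*41 = -15580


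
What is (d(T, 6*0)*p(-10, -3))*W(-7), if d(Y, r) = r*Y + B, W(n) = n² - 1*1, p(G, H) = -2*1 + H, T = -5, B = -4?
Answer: 960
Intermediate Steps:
p(G, H) = -2 + H
W(n) = -1 + n² (W(n) = n² - 1 = -1 + n²)
d(Y, r) = -4 + Y*r (d(Y, r) = r*Y - 4 = Y*r - 4 = -4 + Y*r)
(d(T, 6*0)*p(-10, -3))*W(-7) = ((-4 - 30*0)*(-2 - 3))*(-1 + (-7)²) = ((-4 - 5*0)*(-5))*(-1 + 49) = ((-4 + 0)*(-5))*48 = -4*(-5)*48 = 20*48 = 960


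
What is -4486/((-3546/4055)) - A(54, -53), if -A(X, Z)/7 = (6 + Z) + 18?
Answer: 8735446/1773 ≈ 4926.9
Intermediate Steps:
A(X, Z) = -168 - 7*Z (A(X, Z) = -7*((6 + Z) + 18) = -7*(24 + Z) = -168 - 7*Z)
-4486/((-3546/4055)) - A(54, -53) = -4486/((-3546/4055)) - (-168 - 7*(-53)) = -4486/((-3546*1/4055)) - (-168 + 371) = -4486/(-3546/4055) - 1*203 = -4486*(-4055/3546) - 203 = 9095365/1773 - 203 = 8735446/1773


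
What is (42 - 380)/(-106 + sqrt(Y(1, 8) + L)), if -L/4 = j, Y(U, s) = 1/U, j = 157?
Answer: 35828/11863 + 338*I*sqrt(627)/11863 ≈ 3.0201 + 0.71344*I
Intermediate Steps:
L = -628 (L = -4*157 = -628)
(42 - 380)/(-106 + sqrt(Y(1, 8) + L)) = (42 - 380)/(-106 + sqrt(1/1 - 628)) = -338/(-106 + sqrt(1 - 628)) = -338/(-106 + sqrt(-627)) = -338/(-106 + I*sqrt(627))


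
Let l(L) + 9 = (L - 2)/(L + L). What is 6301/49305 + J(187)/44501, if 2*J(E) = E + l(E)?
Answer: 213031253033/1641203110140 ≈ 0.12980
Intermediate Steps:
l(L) = -9 + (-2 + L)/(2*L) (l(L) = -9 + (L - 2)/(L + L) = -9 + (-2 + L)/((2*L)) = -9 + (-2 + L)*(1/(2*L)) = -9 + (-2 + L)/(2*L))
J(E) = -17/4 + E/2 - 1/(2*E) (J(E) = (E + (-17/2 - 1/E))/2 = (-17/2 + E - 1/E)/2 = -17/4 + E/2 - 1/(2*E))
6301/49305 + J(187)/44501 = 6301/49305 + (-17/4 + (½)*187 - ½/187)/44501 = 6301*(1/49305) + (-17/4 + 187/2 - ½*1/187)*(1/44501) = 6301/49305 + (-17/4 + 187/2 - 1/374)*(1/44501) = 6301/49305 + (66757/748)*(1/44501) = 6301/49305 + 66757/33286748 = 213031253033/1641203110140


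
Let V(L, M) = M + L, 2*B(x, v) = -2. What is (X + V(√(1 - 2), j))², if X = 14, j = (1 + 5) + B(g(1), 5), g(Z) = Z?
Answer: (19 + I)² ≈ 360.0 + 38.0*I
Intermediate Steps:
B(x, v) = -1 (B(x, v) = (½)*(-2) = -1)
j = 5 (j = (1 + 5) - 1 = 6 - 1 = 5)
V(L, M) = L + M
(X + V(√(1 - 2), j))² = (14 + (√(1 - 2) + 5))² = (14 + (√(-1) + 5))² = (14 + (I + 5))² = (14 + (5 + I))² = (19 + I)²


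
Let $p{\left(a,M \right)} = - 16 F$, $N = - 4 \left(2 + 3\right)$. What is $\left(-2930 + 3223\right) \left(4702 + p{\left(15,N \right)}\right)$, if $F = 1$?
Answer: $1372998$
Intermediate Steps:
$N = -20$ ($N = \left(-4\right) 5 = -20$)
$p{\left(a,M \right)} = -16$ ($p{\left(a,M \right)} = \left(-16\right) 1 = -16$)
$\left(-2930 + 3223\right) \left(4702 + p{\left(15,N \right)}\right) = \left(-2930 + 3223\right) \left(4702 - 16\right) = 293 \cdot 4686 = 1372998$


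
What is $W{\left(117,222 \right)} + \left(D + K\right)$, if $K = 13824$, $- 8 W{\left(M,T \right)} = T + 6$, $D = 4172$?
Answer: $\frac{35935}{2} \approx 17968.0$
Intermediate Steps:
$W{\left(M,T \right)} = - \frac{3}{4} - \frac{T}{8}$ ($W{\left(M,T \right)} = - \frac{T + 6}{8} = - \frac{6 + T}{8} = - \frac{3}{4} - \frac{T}{8}$)
$W{\left(117,222 \right)} + \left(D + K\right) = \left(- \frac{3}{4} - \frac{111}{4}\right) + \left(4172 + 13824\right) = \left(- \frac{3}{4} - \frac{111}{4}\right) + 17996 = - \frac{57}{2} + 17996 = \frac{35935}{2}$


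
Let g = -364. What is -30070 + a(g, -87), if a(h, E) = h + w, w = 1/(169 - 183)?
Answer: -426077/14 ≈ -30434.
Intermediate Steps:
w = -1/14 (w = 1/(-14) = -1/14 ≈ -0.071429)
a(h, E) = -1/14 + h (a(h, E) = h - 1/14 = -1/14 + h)
-30070 + a(g, -87) = -30070 + (-1/14 - 364) = -30070 - 5097/14 = -426077/14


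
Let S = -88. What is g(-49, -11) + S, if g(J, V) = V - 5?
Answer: -104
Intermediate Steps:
g(J, V) = -5 + V
g(-49, -11) + S = (-5 - 11) - 88 = -16 - 88 = -104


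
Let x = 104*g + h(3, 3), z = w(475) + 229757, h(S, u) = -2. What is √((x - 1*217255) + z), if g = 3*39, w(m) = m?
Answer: 17*√87 ≈ 158.57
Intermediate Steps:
z = 230232 (z = 475 + 229757 = 230232)
g = 117
x = 12166 (x = 104*117 - 2 = 12168 - 2 = 12166)
√((x - 1*217255) + z) = √((12166 - 1*217255) + 230232) = √((12166 - 217255) + 230232) = √(-205089 + 230232) = √25143 = 17*√87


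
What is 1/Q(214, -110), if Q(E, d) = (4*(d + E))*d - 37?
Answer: -1/45797 ≈ -2.1835e-5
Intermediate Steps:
Q(E, d) = -37 + d*(4*E + 4*d) (Q(E, d) = (4*(E + d))*d - 37 = (4*E + 4*d)*d - 37 = d*(4*E + 4*d) - 37 = -37 + d*(4*E + 4*d))
1/Q(214, -110) = 1/(-37 + 4*(-110)² + 4*214*(-110)) = 1/(-37 + 4*12100 - 94160) = 1/(-37 + 48400 - 94160) = 1/(-45797) = -1/45797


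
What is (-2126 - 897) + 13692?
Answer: 10669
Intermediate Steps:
(-2126 - 897) + 13692 = -3023 + 13692 = 10669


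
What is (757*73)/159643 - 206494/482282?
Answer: -3156968020/38496472663 ≈ -0.082007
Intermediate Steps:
(757*73)/159643 - 206494/482282 = 55261*(1/159643) - 206494*1/482282 = 55261/159643 - 103247/241141 = -3156968020/38496472663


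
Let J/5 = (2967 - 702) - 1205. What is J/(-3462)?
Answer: -2650/1731 ≈ -1.5309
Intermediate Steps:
J = 5300 (J = 5*((2967 - 702) - 1205) = 5*(2265 - 1205) = 5*1060 = 5300)
J/(-3462) = 5300/(-3462) = 5300*(-1/3462) = -2650/1731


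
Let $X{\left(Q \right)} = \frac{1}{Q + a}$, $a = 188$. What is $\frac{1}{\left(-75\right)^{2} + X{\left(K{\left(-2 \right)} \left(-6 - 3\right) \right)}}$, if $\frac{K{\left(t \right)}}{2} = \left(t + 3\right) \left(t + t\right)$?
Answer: $\frac{260}{1462501} \approx 0.00017778$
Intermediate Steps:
$K{\left(t \right)} = 4 t \left(3 + t\right)$ ($K{\left(t \right)} = 2 \left(t + 3\right) \left(t + t\right) = 2 \left(3 + t\right) 2 t = 2 \cdot 2 t \left(3 + t\right) = 4 t \left(3 + t\right)$)
$X{\left(Q \right)} = \frac{1}{188 + Q}$ ($X{\left(Q \right)} = \frac{1}{Q + 188} = \frac{1}{188 + Q}$)
$\frac{1}{\left(-75\right)^{2} + X{\left(K{\left(-2 \right)} \left(-6 - 3\right) \right)}} = \frac{1}{\left(-75\right)^{2} + \frac{1}{188 + 4 \left(-2\right) \left(3 - 2\right) \left(-6 - 3\right)}} = \frac{1}{5625 + \frac{1}{188 + 4 \left(-2\right) 1 \left(-9\right)}} = \frac{1}{5625 + \frac{1}{188 - -72}} = \frac{1}{5625 + \frac{1}{188 + 72}} = \frac{1}{5625 + \frac{1}{260}} = \frac{1}{\frac{1462501}{260}} = \frac{260}{1462501}$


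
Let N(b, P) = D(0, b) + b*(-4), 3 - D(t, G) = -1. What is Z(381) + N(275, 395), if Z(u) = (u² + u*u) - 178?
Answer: 289048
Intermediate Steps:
D(t, G) = 4 (D(t, G) = 3 - 1*(-1) = 3 + 1 = 4)
Z(u) = -178 + 2*u² (Z(u) = (u² + u²) - 178 = 2*u² - 178 = -178 + 2*u²)
N(b, P) = 4 - 4*b (N(b, P) = 4 + b*(-4) = 4 - 4*b)
Z(381) + N(275, 395) = (-178 + 2*381²) + (4 - 4*275) = (-178 + 2*145161) + (4 - 1100) = (-178 + 290322) - 1096 = 290144 - 1096 = 289048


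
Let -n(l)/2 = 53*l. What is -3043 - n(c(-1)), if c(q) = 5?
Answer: -2513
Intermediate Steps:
n(l) = -106*l
-3043 - n(c(-1)) = -3043 - (-106)*5 = -3043 - 1*(-530) = -3043 + 530 = -2513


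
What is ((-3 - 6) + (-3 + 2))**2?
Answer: 100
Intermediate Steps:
((-3 - 6) + (-3 + 2))**2 = (-9 - 1)**2 = (-10)**2 = 100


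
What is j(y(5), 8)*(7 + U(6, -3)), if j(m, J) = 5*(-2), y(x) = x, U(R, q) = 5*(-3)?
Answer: 80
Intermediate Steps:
U(R, q) = -15
j(m, J) = -10
j(y(5), 8)*(7 + U(6, -3)) = -10*(7 - 15) = -10*(-8) = 80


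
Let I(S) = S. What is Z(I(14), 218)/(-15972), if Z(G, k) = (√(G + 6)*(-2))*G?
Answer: 14*√5/3993 ≈ 0.0078400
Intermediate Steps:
Z(G, k) = -2*G*√(6 + G) (Z(G, k) = (√(6 + G)*(-2))*G = (-2*√(6 + G))*G = -2*G*√(6 + G))
Z(I(14), 218)/(-15972) = -2*14*√(6 + 14)/(-15972) = -2*14*√20*(-1/15972) = -2*14*2*√5*(-1/15972) = -56*√5*(-1/15972) = 14*√5/3993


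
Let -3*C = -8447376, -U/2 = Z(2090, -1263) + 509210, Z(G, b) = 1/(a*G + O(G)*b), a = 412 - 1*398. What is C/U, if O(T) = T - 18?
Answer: -3643178689696/1317670495959 ≈ -2.7649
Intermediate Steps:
O(T) = -18 + T
a = 14 (a = 412 - 398 = 14)
Z(G, b) = 1/(14*G + b*(-18 + G)) (Z(G, b) = 1/(14*G + (-18 + G)*b) = 1/(14*G + b*(-18 + G)))
U = -1317670495959/1293838 (U = -2*(1/(14*2090 - 1263*(-18 + 2090)) + 509210) = -2*(1/(29260 - 1263*2072) + 509210) = -2*(1/(29260 - 2616936) + 509210) = -2*(1/(-2587676) + 509210) = -2*(-1/2587676 + 509210) = -2*1317670495959/2587676 = -1317670495959/1293838 ≈ -1.0184e+6)
C = 2815792 (C = -⅓*(-8447376) = 2815792)
C/U = 2815792/(-1317670495959/1293838) = 2815792*(-1293838/1317670495959) = -3643178689696/1317670495959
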